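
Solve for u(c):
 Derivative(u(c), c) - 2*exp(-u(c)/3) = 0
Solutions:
 u(c) = 3*log(C1 + 2*c/3)


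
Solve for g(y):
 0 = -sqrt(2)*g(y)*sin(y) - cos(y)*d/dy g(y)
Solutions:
 g(y) = C1*cos(y)^(sqrt(2))


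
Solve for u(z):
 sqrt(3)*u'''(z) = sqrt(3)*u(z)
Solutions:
 u(z) = C3*exp(z) + (C1*sin(sqrt(3)*z/2) + C2*cos(sqrt(3)*z/2))*exp(-z/2)


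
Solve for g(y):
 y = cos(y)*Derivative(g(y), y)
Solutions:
 g(y) = C1 + Integral(y/cos(y), y)


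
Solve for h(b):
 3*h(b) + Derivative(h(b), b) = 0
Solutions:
 h(b) = C1*exp(-3*b)


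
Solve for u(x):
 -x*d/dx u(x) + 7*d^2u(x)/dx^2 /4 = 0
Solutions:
 u(x) = C1 + C2*erfi(sqrt(14)*x/7)


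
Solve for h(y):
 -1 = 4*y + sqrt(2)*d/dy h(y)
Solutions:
 h(y) = C1 - sqrt(2)*y^2 - sqrt(2)*y/2


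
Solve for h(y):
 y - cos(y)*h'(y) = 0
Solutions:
 h(y) = C1 + Integral(y/cos(y), y)


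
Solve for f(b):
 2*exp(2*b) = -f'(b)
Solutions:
 f(b) = C1 - exp(2*b)


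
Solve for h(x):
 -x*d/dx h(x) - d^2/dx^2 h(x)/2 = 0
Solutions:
 h(x) = C1 + C2*erf(x)


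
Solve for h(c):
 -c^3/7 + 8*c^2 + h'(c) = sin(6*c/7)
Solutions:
 h(c) = C1 + c^4/28 - 8*c^3/3 - 7*cos(6*c/7)/6


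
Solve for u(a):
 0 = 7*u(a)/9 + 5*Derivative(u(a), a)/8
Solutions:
 u(a) = C1*exp(-56*a/45)


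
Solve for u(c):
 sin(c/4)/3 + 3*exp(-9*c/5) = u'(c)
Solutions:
 u(c) = C1 - 4*cos(c/4)/3 - 5*exp(-9*c/5)/3


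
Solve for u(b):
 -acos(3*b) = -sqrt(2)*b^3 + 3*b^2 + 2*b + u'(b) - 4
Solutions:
 u(b) = C1 + sqrt(2)*b^4/4 - b^3 - b^2 - b*acos(3*b) + 4*b + sqrt(1 - 9*b^2)/3


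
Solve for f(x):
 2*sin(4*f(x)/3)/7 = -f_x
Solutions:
 2*x/7 + 3*log(cos(4*f(x)/3) - 1)/8 - 3*log(cos(4*f(x)/3) + 1)/8 = C1


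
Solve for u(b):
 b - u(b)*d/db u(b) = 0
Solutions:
 u(b) = -sqrt(C1 + b^2)
 u(b) = sqrt(C1 + b^2)


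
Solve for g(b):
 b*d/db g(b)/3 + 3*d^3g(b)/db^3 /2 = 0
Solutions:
 g(b) = C1 + Integral(C2*airyai(-6^(1/3)*b/3) + C3*airybi(-6^(1/3)*b/3), b)


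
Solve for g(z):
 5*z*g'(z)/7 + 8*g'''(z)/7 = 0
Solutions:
 g(z) = C1 + Integral(C2*airyai(-5^(1/3)*z/2) + C3*airybi(-5^(1/3)*z/2), z)


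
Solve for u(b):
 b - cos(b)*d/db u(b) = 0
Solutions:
 u(b) = C1 + Integral(b/cos(b), b)


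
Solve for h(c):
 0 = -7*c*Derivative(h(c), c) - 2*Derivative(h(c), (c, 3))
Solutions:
 h(c) = C1 + Integral(C2*airyai(-2^(2/3)*7^(1/3)*c/2) + C3*airybi(-2^(2/3)*7^(1/3)*c/2), c)


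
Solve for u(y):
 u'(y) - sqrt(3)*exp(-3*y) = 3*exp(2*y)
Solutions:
 u(y) = C1 + 3*exp(2*y)/2 - sqrt(3)*exp(-3*y)/3


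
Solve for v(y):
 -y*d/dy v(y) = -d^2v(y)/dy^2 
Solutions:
 v(y) = C1 + C2*erfi(sqrt(2)*y/2)


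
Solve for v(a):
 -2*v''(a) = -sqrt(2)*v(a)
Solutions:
 v(a) = C1*exp(-2^(3/4)*a/2) + C2*exp(2^(3/4)*a/2)


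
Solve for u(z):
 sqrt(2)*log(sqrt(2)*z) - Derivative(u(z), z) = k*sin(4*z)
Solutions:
 u(z) = C1 + k*cos(4*z)/4 + sqrt(2)*z*(log(z) - 1) + sqrt(2)*z*log(2)/2


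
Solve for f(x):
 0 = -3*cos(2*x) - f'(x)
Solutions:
 f(x) = C1 - 3*sin(2*x)/2


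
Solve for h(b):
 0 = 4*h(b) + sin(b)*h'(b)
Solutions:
 h(b) = C1*(cos(b)^2 + 2*cos(b) + 1)/(cos(b)^2 - 2*cos(b) + 1)


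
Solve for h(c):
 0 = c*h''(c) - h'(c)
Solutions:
 h(c) = C1 + C2*c^2


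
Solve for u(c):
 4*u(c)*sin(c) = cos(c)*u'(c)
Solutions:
 u(c) = C1/cos(c)^4


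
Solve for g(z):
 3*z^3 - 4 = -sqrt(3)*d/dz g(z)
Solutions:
 g(z) = C1 - sqrt(3)*z^4/4 + 4*sqrt(3)*z/3


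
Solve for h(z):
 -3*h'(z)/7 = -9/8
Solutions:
 h(z) = C1 + 21*z/8


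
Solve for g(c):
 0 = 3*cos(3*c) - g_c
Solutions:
 g(c) = C1 + sin(3*c)


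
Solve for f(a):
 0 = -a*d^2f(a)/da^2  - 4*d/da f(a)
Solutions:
 f(a) = C1 + C2/a^3


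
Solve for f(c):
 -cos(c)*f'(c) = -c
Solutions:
 f(c) = C1 + Integral(c/cos(c), c)


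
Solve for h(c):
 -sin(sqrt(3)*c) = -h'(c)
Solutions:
 h(c) = C1 - sqrt(3)*cos(sqrt(3)*c)/3


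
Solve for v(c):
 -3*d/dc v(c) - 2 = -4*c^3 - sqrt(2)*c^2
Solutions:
 v(c) = C1 + c^4/3 + sqrt(2)*c^3/9 - 2*c/3


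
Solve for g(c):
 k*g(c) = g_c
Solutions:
 g(c) = C1*exp(c*k)


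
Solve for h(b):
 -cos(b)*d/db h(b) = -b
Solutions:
 h(b) = C1 + Integral(b/cos(b), b)


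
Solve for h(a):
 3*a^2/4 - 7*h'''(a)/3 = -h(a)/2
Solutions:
 h(a) = C3*exp(14^(2/3)*3^(1/3)*a/14) - 3*a^2/2 + (C1*sin(14^(2/3)*3^(5/6)*a/28) + C2*cos(14^(2/3)*3^(5/6)*a/28))*exp(-14^(2/3)*3^(1/3)*a/28)


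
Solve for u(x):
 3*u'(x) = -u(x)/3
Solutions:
 u(x) = C1*exp(-x/9)


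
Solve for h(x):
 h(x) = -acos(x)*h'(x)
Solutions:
 h(x) = C1*exp(-Integral(1/acos(x), x))


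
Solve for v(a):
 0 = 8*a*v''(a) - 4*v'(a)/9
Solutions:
 v(a) = C1 + C2*a^(19/18)


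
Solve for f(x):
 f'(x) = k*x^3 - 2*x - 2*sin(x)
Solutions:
 f(x) = C1 + k*x^4/4 - x^2 + 2*cos(x)


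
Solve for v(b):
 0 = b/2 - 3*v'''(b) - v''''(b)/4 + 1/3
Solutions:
 v(b) = C1 + C2*b + C3*b^2 + C4*exp(-12*b) + b^4/144 + 7*b^3/432


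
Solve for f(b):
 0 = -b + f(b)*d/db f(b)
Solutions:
 f(b) = -sqrt(C1 + b^2)
 f(b) = sqrt(C1 + b^2)


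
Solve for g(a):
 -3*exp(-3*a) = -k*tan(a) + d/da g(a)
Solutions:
 g(a) = C1 + k*log(tan(a)^2 + 1)/2 + exp(-3*a)


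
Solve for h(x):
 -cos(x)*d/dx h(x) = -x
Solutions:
 h(x) = C1 + Integral(x/cos(x), x)


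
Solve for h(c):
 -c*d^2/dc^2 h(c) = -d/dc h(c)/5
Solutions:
 h(c) = C1 + C2*c^(6/5)


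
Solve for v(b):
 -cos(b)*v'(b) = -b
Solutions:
 v(b) = C1 + Integral(b/cos(b), b)


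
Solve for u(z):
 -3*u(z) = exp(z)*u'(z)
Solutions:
 u(z) = C1*exp(3*exp(-z))


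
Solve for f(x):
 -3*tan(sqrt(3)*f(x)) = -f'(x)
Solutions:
 f(x) = sqrt(3)*(pi - asin(C1*exp(3*sqrt(3)*x)))/3
 f(x) = sqrt(3)*asin(C1*exp(3*sqrt(3)*x))/3


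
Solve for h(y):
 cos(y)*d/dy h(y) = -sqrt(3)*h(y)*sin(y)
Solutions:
 h(y) = C1*cos(y)^(sqrt(3))


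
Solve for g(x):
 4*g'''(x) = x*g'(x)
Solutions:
 g(x) = C1 + Integral(C2*airyai(2^(1/3)*x/2) + C3*airybi(2^(1/3)*x/2), x)


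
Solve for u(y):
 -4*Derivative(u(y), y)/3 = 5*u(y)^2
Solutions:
 u(y) = 4/(C1 + 15*y)


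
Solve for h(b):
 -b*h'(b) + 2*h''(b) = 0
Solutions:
 h(b) = C1 + C2*erfi(b/2)


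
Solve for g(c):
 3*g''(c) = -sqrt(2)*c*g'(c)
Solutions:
 g(c) = C1 + C2*erf(2^(3/4)*sqrt(3)*c/6)


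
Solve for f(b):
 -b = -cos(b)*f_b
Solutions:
 f(b) = C1 + Integral(b/cos(b), b)


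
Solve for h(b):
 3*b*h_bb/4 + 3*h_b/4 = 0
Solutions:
 h(b) = C1 + C2*log(b)


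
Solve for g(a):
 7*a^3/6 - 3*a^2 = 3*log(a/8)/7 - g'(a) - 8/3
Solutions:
 g(a) = C1 - 7*a^4/24 + a^3 + 3*a*log(a)/7 - 65*a/21 - 9*a*log(2)/7


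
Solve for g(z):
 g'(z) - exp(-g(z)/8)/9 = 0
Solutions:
 g(z) = 8*log(C1 + z/72)


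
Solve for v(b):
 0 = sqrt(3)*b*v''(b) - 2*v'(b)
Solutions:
 v(b) = C1 + C2*b^(1 + 2*sqrt(3)/3)


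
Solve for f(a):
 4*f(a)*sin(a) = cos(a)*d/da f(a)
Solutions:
 f(a) = C1/cos(a)^4


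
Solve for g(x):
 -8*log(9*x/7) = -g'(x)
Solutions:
 g(x) = C1 + 8*x*log(x) - 8*x + x*log(43046721/5764801)


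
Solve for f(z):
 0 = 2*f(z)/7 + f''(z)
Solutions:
 f(z) = C1*sin(sqrt(14)*z/7) + C2*cos(sqrt(14)*z/7)


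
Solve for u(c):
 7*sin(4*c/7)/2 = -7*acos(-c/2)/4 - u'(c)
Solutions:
 u(c) = C1 - 7*c*acos(-c/2)/4 - 7*sqrt(4 - c^2)/4 + 49*cos(4*c/7)/8


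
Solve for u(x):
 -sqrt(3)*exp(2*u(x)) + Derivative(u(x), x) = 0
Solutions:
 u(x) = log(-sqrt(-1/(C1 + sqrt(3)*x))) - log(2)/2
 u(x) = log(-1/(C1 + sqrt(3)*x))/2 - log(2)/2


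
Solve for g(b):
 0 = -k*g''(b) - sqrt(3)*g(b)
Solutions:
 g(b) = C1*exp(-3^(1/4)*b*sqrt(-1/k)) + C2*exp(3^(1/4)*b*sqrt(-1/k))


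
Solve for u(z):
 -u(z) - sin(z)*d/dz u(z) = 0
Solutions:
 u(z) = C1*sqrt(cos(z) + 1)/sqrt(cos(z) - 1)


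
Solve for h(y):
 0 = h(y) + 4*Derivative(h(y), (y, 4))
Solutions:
 h(y) = (C1*sin(y/2) + C2*cos(y/2))*exp(-y/2) + (C3*sin(y/2) + C4*cos(y/2))*exp(y/2)


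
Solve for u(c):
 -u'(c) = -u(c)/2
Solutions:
 u(c) = C1*exp(c/2)


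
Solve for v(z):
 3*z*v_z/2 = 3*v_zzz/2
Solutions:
 v(z) = C1 + Integral(C2*airyai(z) + C3*airybi(z), z)


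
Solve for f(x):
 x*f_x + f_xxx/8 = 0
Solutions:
 f(x) = C1 + Integral(C2*airyai(-2*x) + C3*airybi(-2*x), x)


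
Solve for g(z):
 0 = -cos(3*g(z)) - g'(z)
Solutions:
 g(z) = -asin((C1 + exp(6*z))/(C1 - exp(6*z)))/3 + pi/3
 g(z) = asin((C1 + exp(6*z))/(C1 - exp(6*z)))/3


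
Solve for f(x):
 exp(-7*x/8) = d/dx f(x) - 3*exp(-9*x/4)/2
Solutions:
 f(x) = C1 - 2*exp(-9*x/4)/3 - 8*exp(-7*x/8)/7


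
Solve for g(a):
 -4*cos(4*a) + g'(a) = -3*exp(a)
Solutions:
 g(a) = C1 - 3*exp(a) + sin(4*a)


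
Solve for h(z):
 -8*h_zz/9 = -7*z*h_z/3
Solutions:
 h(z) = C1 + C2*erfi(sqrt(21)*z/4)


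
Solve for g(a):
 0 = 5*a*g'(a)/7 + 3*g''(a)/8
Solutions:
 g(a) = C1 + C2*erf(2*sqrt(105)*a/21)


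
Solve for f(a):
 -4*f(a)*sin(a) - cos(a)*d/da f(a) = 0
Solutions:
 f(a) = C1*cos(a)^4


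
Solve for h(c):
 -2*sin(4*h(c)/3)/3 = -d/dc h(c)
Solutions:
 -2*c/3 + 3*log(cos(4*h(c)/3) - 1)/8 - 3*log(cos(4*h(c)/3) + 1)/8 = C1


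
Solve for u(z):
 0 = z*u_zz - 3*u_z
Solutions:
 u(z) = C1 + C2*z^4


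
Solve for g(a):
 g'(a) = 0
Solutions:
 g(a) = C1


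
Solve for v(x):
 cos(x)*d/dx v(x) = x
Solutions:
 v(x) = C1 + Integral(x/cos(x), x)


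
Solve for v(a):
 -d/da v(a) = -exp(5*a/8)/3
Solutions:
 v(a) = C1 + 8*exp(5*a/8)/15


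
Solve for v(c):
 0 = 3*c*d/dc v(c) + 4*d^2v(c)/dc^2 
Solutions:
 v(c) = C1 + C2*erf(sqrt(6)*c/4)


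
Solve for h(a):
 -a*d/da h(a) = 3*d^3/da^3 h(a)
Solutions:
 h(a) = C1 + Integral(C2*airyai(-3^(2/3)*a/3) + C3*airybi(-3^(2/3)*a/3), a)


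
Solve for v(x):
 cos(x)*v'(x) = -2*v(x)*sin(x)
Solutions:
 v(x) = C1*cos(x)^2


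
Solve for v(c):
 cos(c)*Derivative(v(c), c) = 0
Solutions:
 v(c) = C1


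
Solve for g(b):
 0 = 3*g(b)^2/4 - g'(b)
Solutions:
 g(b) = -4/(C1 + 3*b)


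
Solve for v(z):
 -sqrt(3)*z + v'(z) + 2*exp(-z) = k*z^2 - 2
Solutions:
 v(z) = C1 + k*z^3/3 + sqrt(3)*z^2/2 - 2*z + 2*exp(-z)


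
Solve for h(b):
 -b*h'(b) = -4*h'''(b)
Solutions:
 h(b) = C1 + Integral(C2*airyai(2^(1/3)*b/2) + C3*airybi(2^(1/3)*b/2), b)


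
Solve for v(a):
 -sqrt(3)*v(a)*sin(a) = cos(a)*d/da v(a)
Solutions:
 v(a) = C1*cos(a)^(sqrt(3))


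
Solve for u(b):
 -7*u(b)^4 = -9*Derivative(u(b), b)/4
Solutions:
 u(b) = 3^(1/3)*(-1/(C1 + 28*b))^(1/3)
 u(b) = (-1/(C1 + 28*b))^(1/3)*(-3^(1/3) - 3^(5/6)*I)/2
 u(b) = (-1/(C1 + 28*b))^(1/3)*(-3^(1/3) + 3^(5/6)*I)/2


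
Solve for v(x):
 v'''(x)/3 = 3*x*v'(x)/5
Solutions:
 v(x) = C1 + Integral(C2*airyai(15^(2/3)*x/5) + C3*airybi(15^(2/3)*x/5), x)


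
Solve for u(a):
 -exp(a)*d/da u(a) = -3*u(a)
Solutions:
 u(a) = C1*exp(-3*exp(-a))


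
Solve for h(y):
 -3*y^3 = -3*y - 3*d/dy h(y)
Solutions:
 h(y) = C1 + y^4/4 - y^2/2


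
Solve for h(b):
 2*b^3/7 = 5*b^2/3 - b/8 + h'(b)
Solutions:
 h(b) = C1 + b^4/14 - 5*b^3/9 + b^2/16


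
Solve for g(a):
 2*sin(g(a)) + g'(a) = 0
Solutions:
 g(a) = -acos((-C1 - exp(4*a))/(C1 - exp(4*a))) + 2*pi
 g(a) = acos((-C1 - exp(4*a))/(C1 - exp(4*a)))


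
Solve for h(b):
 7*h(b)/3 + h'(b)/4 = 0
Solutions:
 h(b) = C1*exp(-28*b/3)


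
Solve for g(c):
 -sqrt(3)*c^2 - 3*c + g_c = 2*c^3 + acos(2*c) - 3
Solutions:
 g(c) = C1 + c^4/2 + sqrt(3)*c^3/3 + 3*c^2/2 + c*acos(2*c) - 3*c - sqrt(1 - 4*c^2)/2


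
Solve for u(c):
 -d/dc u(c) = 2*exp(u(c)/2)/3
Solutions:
 u(c) = 2*log(1/(C1 + 2*c)) + 2*log(6)


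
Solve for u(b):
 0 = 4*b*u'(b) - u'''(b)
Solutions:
 u(b) = C1 + Integral(C2*airyai(2^(2/3)*b) + C3*airybi(2^(2/3)*b), b)


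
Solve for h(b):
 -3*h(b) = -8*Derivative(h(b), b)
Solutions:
 h(b) = C1*exp(3*b/8)


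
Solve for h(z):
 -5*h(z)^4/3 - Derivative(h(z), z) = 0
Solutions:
 h(z) = (-1 - sqrt(3)*I)*(1/(C1 + 5*z))^(1/3)/2
 h(z) = (-1 + sqrt(3)*I)*(1/(C1 + 5*z))^(1/3)/2
 h(z) = (1/(C1 + 5*z))^(1/3)


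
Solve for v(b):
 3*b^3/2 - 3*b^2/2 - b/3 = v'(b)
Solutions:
 v(b) = C1 + 3*b^4/8 - b^3/2 - b^2/6


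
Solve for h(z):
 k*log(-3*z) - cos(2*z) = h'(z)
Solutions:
 h(z) = C1 + k*z*(log(-z) - 1) + k*z*log(3) - sin(2*z)/2


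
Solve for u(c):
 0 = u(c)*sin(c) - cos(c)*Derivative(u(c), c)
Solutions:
 u(c) = C1/cos(c)


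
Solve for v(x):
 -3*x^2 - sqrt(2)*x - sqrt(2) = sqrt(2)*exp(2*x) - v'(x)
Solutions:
 v(x) = C1 + x^3 + sqrt(2)*x^2/2 + sqrt(2)*x + sqrt(2)*exp(2*x)/2


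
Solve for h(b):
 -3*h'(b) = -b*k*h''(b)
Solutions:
 h(b) = C1 + b^(((re(k) + 3)*re(k) + im(k)^2)/(re(k)^2 + im(k)^2))*(C2*sin(3*log(b)*Abs(im(k))/(re(k)^2 + im(k)^2)) + C3*cos(3*log(b)*im(k)/(re(k)^2 + im(k)^2)))


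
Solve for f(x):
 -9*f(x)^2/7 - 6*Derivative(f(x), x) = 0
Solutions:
 f(x) = 14/(C1 + 3*x)


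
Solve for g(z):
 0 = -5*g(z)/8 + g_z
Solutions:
 g(z) = C1*exp(5*z/8)


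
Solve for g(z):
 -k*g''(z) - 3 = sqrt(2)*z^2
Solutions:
 g(z) = C1 + C2*z - sqrt(2)*z^4/(12*k) - 3*z^2/(2*k)


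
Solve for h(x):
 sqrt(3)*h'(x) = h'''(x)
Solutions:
 h(x) = C1 + C2*exp(-3^(1/4)*x) + C3*exp(3^(1/4)*x)


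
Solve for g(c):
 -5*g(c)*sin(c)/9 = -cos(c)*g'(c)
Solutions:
 g(c) = C1/cos(c)^(5/9)


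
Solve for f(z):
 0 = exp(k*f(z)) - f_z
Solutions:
 f(z) = Piecewise((log(-1/(C1*k + k*z))/k, Ne(k, 0)), (nan, True))
 f(z) = Piecewise((C1 + z, Eq(k, 0)), (nan, True))


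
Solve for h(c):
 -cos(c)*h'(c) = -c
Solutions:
 h(c) = C1 + Integral(c/cos(c), c)


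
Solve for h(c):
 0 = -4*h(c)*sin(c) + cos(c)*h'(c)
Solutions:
 h(c) = C1/cos(c)^4


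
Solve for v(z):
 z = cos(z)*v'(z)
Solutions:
 v(z) = C1 + Integral(z/cos(z), z)


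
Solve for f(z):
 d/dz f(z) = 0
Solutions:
 f(z) = C1


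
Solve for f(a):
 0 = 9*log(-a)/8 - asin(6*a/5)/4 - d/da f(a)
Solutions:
 f(a) = C1 + 9*a*log(-a)/8 - a*asin(6*a/5)/4 - 9*a/8 - sqrt(25 - 36*a^2)/24


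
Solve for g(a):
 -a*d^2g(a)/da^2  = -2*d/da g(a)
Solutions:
 g(a) = C1 + C2*a^3


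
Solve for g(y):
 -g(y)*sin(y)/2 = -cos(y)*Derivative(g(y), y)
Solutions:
 g(y) = C1/sqrt(cos(y))


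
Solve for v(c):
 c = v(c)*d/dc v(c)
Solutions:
 v(c) = -sqrt(C1 + c^2)
 v(c) = sqrt(C1 + c^2)


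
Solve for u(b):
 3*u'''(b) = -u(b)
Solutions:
 u(b) = C3*exp(-3^(2/3)*b/3) + (C1*sin(3^(1/6)*b/2) + C2*cos(3^(1/6)*b/2))*exp(3^(2/3)*b/6)


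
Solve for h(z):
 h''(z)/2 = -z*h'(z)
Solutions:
 h(z) = C1 + C2*erf(z)


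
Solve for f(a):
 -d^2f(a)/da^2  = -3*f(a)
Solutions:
 f(a) = C1*exp(-sqrt(3)*a) + C2*exp(sqrt(3)*a)


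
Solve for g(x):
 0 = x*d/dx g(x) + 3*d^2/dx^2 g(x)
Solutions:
 g(x) = C1 + C2*erf(sqrt(6)*x/6)


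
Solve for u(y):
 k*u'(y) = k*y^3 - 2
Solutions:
 u(y) = C1 + y^4/4 - 2*y/k


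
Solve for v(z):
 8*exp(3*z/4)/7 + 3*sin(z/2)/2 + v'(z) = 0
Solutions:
 v(z) = C1 - 32*exp(3*z/4)/21 + 3*cos(z/2)


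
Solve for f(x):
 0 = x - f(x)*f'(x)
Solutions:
 f(x) = -sqrt(C1 + x^2)
 f(x) = sqrt(C1 + x^2)


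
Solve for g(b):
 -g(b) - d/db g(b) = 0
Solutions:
 g(b) = C1*exp(-b)


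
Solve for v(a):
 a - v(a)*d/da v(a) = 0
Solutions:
 v(a) = -sqrt(C1 + a^2)
 v(a) = sqrt(C1 + a^2)


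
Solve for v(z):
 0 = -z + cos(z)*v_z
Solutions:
 v(z) = C1 + Integral(z/cos(z), z)


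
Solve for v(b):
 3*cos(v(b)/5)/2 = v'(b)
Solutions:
 -3*b/2 - 5*log(sin(v(b)/5) - 1)/2 + 5*log(sin(v(b)/5) + 1)/2 = C1


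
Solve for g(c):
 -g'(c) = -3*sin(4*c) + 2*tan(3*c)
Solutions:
 g(c) = C1 + 2*log(cos(3*c))/3 - 3*cos(4*c)/4


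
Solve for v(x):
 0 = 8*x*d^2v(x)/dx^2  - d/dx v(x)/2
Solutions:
 v(x) = C1 + C2*x^(17/16)


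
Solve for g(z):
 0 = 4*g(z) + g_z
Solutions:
 g(z) = C1*exp(-4*z)


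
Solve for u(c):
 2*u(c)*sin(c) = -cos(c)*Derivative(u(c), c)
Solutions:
 u(c) = C1*cos(c)^2


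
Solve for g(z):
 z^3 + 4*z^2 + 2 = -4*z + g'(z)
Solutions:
 g(z) = C1 + z^4/4 + 4*z^3/3 + 2*z^2 + 2*z


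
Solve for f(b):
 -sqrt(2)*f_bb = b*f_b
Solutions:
 f(b) = C1 + C2*erf(2^(1/4)*b/2)


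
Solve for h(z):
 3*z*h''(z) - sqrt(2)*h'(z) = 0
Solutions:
 h(z) = C1 + C2*z^(sqrt(2)/3 + 1)


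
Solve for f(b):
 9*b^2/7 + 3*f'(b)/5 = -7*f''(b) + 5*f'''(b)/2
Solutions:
 f(b) = C1 + C2*exp(b*(7 - sqrt(55))/5) + C3*exp(b*(7 + sqrt(55))/5) - 5*b^3/7 + 25*b^2 - 12625*b/21


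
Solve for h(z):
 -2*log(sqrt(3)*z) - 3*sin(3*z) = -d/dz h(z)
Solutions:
 h(z) = C1 + 2*z*log(z) - 2*z + z*log(3) - cos(3*z)


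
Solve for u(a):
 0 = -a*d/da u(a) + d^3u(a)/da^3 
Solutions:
 u(a) = C1 + Integral(C2*airyai(a) + C3*airybi(a), a)


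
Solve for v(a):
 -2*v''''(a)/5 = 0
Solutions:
 v(a) = C1 + C2*a + C3*a^2 + C4*a^3


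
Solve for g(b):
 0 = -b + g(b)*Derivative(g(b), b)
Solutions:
 g(b) = -sqrt(C1 + b^2)
 g(b) = sqrt(C1 + b^2)


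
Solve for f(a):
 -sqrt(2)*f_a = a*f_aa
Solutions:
 f(a) = C1 + C2*a^(1 - sqrt(2))


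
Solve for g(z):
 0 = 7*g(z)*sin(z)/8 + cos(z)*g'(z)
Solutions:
 g(z) = C1*cos(z)^(7/8)


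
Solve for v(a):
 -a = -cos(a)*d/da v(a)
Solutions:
 v(a) = C1 + Integral(a/cos(a), a)


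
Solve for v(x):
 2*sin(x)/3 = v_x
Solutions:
 v(x) = C1 - 2*cos(x)/3


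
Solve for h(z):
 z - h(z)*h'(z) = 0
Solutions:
 h(z) = -sqrt(C1 + z^2)
 h(z) = sqrt(C1 + z^2)


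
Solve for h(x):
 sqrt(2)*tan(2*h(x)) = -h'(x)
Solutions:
 h(x) = -asin(C1*exp(-2*sqrt(2)*x))/2 + pi/2
 h(x) = asin(C1*exp(-2*sqrt(2)*x))/2


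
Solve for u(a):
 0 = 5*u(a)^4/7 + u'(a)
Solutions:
 u(a) = 7^(1/3)*(1/(C1 + 15*a))^(1/3)
 u(a) = 7^(1/3)*(-3^(2/3) - 3*3^(1/6)*I)*(1/(C1 + 5*a))^(1/3)/6
 u(a) = 7^(1/3)*(-3^(2/3) + 3*3^(1/6)*I)*(1/(C1 + 5*a))^(1/3)/6


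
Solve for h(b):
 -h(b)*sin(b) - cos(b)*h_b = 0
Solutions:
 h(b) = C1*cos(b)


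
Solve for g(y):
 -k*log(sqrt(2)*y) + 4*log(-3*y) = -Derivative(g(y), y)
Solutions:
 g(y) = C1 + y*(k - 4)*log(y) + y*(-k + k*log(2)/2 - 4*log(3) + 4 - 4*I*pi)


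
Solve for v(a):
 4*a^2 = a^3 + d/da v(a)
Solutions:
 v(a) = C1 - a^4/4 + 4*a^3/3


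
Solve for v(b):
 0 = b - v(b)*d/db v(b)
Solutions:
 v(b) = -sqrt(C1 + b^2)
 v(b) = sqrt(C1 + b^2)


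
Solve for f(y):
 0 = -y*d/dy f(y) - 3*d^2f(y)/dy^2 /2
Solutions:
 f(y) = C1 + C2*erf(sqrt(3)*y/3)


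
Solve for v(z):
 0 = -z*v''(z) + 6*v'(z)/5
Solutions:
 v(z) = C1 + C2*z^(11/5)


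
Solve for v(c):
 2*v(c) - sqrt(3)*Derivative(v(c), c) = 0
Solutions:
 v(c) = C1*exp(2*sqrt(3)*c/3)


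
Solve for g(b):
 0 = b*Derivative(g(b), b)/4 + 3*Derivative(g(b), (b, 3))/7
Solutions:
 g(b) = C1 + Integral(C2*airyai(-126^(1/3)*b/6) + C3*airybi(-126^(1/3)*b/6), b)


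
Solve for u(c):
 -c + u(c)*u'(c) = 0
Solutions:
 u(c) = -sqrt(C1 + c^2)
 u(c) = sqrt(C1 + c^2)


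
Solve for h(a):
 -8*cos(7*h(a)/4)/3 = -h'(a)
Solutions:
 -8*a/3 - 2*log(sin(7*h(a)/4) - 1)/7 + 2*log(sin(7*h(a)/4) + 1)/7 = C1


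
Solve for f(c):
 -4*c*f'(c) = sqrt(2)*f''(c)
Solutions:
 f(c) = C1 + C2*erf(2^(1/4)*c)


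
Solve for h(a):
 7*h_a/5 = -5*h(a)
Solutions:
 h(a) = C1*exp(-25*a/7)


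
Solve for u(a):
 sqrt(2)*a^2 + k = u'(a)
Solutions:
 u(a) = C1 + sqrt(2)*a^3/3 + a*k


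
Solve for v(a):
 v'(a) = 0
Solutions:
 v(a) = C1


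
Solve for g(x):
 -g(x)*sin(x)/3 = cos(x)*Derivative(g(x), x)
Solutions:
 g(x) = C1*cos(x)^(1/3)


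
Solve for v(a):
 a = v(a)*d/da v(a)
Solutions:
 v(a) = -sqrt(C1 + a^2)
 v(a) = sqrt(C1 + a^2)


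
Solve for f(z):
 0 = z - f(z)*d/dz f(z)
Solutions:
 f(z) = -sqrt(C1 + z^2)
 f(z) = sqrt(C1 + z^2)


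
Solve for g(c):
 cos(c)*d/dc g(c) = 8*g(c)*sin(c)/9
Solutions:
 g(c) = C1/cos(c)^(8/9)


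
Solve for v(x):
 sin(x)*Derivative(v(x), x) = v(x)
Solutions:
 v(x) = C1*sqrt(cos(x) - 1)/sqrt(cos(x) + 1)


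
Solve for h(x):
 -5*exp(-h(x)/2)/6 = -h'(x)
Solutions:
 h(x) = 2*log(C1 + 5*x/12)


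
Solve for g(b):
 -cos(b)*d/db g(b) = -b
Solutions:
 g(b) = C1 + Integral(b/cos(b), b)


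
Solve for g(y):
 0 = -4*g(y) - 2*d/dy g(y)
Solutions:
 g(y) = C1*exp(-2*y)


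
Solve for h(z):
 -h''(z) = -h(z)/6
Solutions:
 h(z) = C1*exp(-sqrt(6)*z/6) + C2*exp(sqrt(6)*z/6)


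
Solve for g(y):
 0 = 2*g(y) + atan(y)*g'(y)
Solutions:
 g(y) = C1*exp(-2*Integral(1/atan(y), y))


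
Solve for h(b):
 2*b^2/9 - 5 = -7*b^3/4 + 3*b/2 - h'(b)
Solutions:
 h(b) = C1 - 7*b^4/16 - 2*b^3/27 + 3*b^2/4 + 5*b


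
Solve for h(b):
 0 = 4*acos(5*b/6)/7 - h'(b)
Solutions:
 h(b) = C1 + 4*b*acos(5*b/6)/7 - 4*sqrt(36 - 25*b^2)/35


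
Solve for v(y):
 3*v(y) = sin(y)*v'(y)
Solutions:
 v(y) = C1*(cos(y) - 1)^(3/2)/(cos(y) + 1)^(3/2)


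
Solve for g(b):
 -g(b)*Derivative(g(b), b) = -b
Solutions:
 g(b) = -sqrt(C1 + b^2)
 g(b) = sqrt(C1 + b^2)


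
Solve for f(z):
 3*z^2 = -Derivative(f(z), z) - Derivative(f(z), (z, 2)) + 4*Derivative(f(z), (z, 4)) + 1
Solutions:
 f(z) = C1 + C2*exp(-3^(1/3)*z*(3^(1/3)/(sqrt(78) + 9)^(1/3) + (sqrt(78) + 9)^(1/3))/12)*sin(3^(1/6)*z*(-3^(2/3)*(sqrt(78) + 9)^(1/3) + 3/(sqrt(78) + 9)^(1/3))/12) + C3*exp(-3^(1/3)*z*(3^(1/3)/(sqrt(78) + 9)^(1/3) + (sqrt(78) + 9)^(1/3))/12)*cos(3^(1/6)*z*(-3^(2/3)*(sqrt(78) + 9)^(1/3) + 3/(sqrt(78) + 9)^(1/3))/12) + C4*exp(3^(1/3)*z*(3^(1/3)/(sqrt(78) + 9)^(1/3) + (sqrt(78) + 9)^(1/3))/6) - z^3 + 3*z^2 - 5*z


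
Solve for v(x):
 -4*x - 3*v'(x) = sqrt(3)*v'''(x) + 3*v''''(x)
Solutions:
 v(x) = C1 + C2*exp(x*(-4*sqrt(3) + 2*18^(1/3)/(2*sqrt(3) + 243 + sqrt(-12 + (2*sqrt(3) + 243)^2))^(1/3) + 12^(1/3)*(2*sqrt(3) + 243 + sqrt(-12 + (2*sqrt(3) + 243)^2))^(1/3))/36)*sin(2^(1/3)*3^(1/6)*x*(-2^(1/3)*3^(2/3)*(2*sqrt(3) + 243 + 9*sqrt(-4/27 + (2*sqrt(3)/9 + 27)^2))^(1/3) + 6/(2*sqrt(3) + 243 + 9*sqrt(-4/27 + (2*sqrt(3)/9 + 27)^2))^(1/3))/36) + C3*exp(x*(-4*sqrt(3) + 2*18^(1/3)/(2*sqrt(3) + 243 + sqrt(-12 + (2*sqrt(3) + 243)^2))^(1/3) + 12^(1/3)*(2*sqrt(3) + 243 + sqrt(-12 + (2*sqrt(3) + 243)^2))^(1/3))/36)*cos(2^(1/3)*3^(1/6)*x*(-2^(1/3)*3^(2/3)*(2*sqrt(3) + 243 + 9*sqrt(-4/27 + (2*sqrt(3)/9 + 27)^2))^(1/3) + 6/(2*sqrt(3) + 243 + 9*sqrt(-4/27 + (2*sqrt(3)/9 + 27)^2))^(1/3))/36) + C4*exp(-x*(2*18^(1/3)/(2*sqrt(3) + 243 + sqrt(-12 + (2*sqrt(3) + 243)^2))^(1/3) + 2*sqrt(3) + 12^(1/3)*(2*sqrt(3) + 243 + sqrt(-12 + (2*sqrt(3) + 243)^2))^(1/3))/18) - 2*x^2/3


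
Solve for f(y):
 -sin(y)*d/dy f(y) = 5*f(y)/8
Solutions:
 f(y) = C1*(cos(y) + 1)^(5/16)/(cos(y) - 1)^(5/16)


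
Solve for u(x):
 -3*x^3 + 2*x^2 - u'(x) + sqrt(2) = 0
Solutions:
 u(x) = C1 - 3*x^4/4 + 2*x^3/3 + sqrt(2)*x


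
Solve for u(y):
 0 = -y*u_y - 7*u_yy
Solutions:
 u(y) = C1 + C2*erf(sqrt(14)*y/14)


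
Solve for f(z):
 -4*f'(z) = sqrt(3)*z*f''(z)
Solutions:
 f(z) = C1 + C2*z^(1 - 4*sqrt(3)/3)


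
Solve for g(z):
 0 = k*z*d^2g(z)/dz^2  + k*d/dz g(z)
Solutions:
 g(z) = C1 + C2*log(z)


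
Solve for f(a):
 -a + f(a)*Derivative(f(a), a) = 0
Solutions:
 f(a) = -sqrt(C1 + a^2)
 f(a) = sqrt(C1 + a^2)


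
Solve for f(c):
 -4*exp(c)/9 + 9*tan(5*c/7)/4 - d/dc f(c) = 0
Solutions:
 f(c) = C1 - 4*exp(c)/9 - 63*log(cos(5*c/7))/20


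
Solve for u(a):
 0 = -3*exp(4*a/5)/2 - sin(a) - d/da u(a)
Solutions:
 u(a) = C1 - 15*exp(4*a/5)/8 + cos(a)


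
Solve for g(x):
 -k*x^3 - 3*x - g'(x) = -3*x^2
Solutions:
 g(x) = C1 - k*x^4/4 + x^3 - 3*x^2/2


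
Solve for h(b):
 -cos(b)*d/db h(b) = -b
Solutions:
 h(b) = C1 + Integral(b/cos(b), b)


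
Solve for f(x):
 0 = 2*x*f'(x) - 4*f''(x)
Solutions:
 f(x) = C1 + C2*erfi(x/2)


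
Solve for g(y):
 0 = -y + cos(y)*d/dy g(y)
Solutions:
 g(y) = C1 + Integral(y/cos(y), y)


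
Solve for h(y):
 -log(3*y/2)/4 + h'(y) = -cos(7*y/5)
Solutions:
 h(y) = C1 + y*log(y)/4 - y/4 - y*log(2)/4 + y*log(3)/4 - 5*sin(7*y/5)/7


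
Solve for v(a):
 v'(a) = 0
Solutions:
 v(a) = C1


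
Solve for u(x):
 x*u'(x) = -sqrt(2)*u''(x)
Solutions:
 u(x) = C1 + C2*erf(2^(1/4)*x/2)


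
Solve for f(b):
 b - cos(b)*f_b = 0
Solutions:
 f(b) = C1 + Integral(b/cos(b), b)


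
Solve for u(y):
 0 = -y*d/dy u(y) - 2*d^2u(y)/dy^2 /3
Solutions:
 u(y) = C1 + C2*erf(sqrt(3)*y/2)


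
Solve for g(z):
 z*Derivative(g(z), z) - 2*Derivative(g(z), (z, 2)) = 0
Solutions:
 g(z) = C1 + C2*erfi(z/2)


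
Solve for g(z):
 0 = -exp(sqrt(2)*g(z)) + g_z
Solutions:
 g(z) = sqrt(2)*(2*log(-1/(C1 + z)) - log(2))/4


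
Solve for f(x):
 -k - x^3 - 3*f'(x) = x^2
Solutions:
 f(x) = C1 - k*x/3 - x^4/12 - x^3/9


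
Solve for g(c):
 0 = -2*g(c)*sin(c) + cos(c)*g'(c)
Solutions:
 g(c) = C1/cos(c)^2


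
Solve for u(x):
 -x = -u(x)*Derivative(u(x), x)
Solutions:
 u(x) = -sqrt(C1 + x^2)
 u(x) = sqrt(C1 + x^2)


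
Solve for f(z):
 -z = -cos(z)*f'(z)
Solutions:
 f(z) = C1 + Integral(z/cos(z), z)


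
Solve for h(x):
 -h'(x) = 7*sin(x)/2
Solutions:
 h(x) = C1 + 7*cos(x)/2


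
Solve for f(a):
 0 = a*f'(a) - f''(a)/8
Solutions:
 f(a) = C1 + C2*erfi(2*a)


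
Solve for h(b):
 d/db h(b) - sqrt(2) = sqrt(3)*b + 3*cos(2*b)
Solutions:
 h(b) = C1 + sqrt(3)*b^2/2 + sqrt(2)*b + 3*sin(2*b)/2


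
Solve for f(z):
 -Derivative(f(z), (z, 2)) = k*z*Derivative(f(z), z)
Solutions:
 f(z) = Piecewise((-sqrt(2)*sqrt(pi)*C1*erf(sqrt(2)*sqrt(k)*z/2)/(2*sqrt(k)) - C2, (k > 0) | (k < 0)), (-C1*z - C2, True))


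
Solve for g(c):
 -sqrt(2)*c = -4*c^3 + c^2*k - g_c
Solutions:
 g(c) = C1 - c^4 + c^3*k/3 + sqrt(2)*c^2/2


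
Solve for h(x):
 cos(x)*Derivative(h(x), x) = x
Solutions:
 h(x) = C1 + Integral(x/cos(x), x)


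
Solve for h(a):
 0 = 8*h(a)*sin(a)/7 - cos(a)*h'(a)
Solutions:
 h(a) = C1/cos(a)^(8/7)


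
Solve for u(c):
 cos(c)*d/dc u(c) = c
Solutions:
 u(c) = C1 + Integral(c/cos(c), c)


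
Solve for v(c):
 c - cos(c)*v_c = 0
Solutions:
 v(c) = C1 + Integral(c/cos(c), c)


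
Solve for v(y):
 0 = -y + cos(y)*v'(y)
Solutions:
 v(y) = C1 + Integral(y/cos(y), y)


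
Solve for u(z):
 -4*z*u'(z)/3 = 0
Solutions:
 u(z) = C1


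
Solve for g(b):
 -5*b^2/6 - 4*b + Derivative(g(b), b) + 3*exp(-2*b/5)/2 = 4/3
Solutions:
 g(b) = C1 + 5*b^3/18 + 2*b^2 + 4*b/3 + 15*exp(-2*b/5)/4


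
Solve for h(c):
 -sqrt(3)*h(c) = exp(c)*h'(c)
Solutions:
 h(c) = C1*exp(sqrt(3)*exp(-c))


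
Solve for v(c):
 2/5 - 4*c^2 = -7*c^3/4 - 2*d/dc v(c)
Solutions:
 v(c) = C1 - 7*c^4/32 + 2*c^3/3 - c/5


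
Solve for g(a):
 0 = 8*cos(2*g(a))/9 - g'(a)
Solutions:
 -8*a/9 - log(sin(2*g(a)) - 1)/4 + log(sin(2*g(a)) + 1)/4 = C1


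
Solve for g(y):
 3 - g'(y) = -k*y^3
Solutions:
 g(y) = C1 + k*y^4/4 + 3*y


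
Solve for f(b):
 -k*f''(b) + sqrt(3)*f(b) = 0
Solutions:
 f(b) = C1*exp(-3^(1/4)*b*sqrt(1/k)) + C2*exp(3^(1/4)*b*sqrt(1/k))


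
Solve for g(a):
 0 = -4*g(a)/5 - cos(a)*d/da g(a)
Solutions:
 g(a) = C1*(sin(a) - 1)^(2/5)/(sin(a) + 1)^(2/5)


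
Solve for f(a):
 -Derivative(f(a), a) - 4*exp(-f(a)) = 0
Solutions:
 f(a) = log(C1 - 4*a)


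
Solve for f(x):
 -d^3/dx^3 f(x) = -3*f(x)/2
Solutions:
 f(x) = C3*exp(2^(2/3)*3^(1/3)*x/2) + (C1*sin(2^(2/3)*3^(5/6)*x/4) + C2*cos(2^(2/3)*3^(5/6)*x/4))*exp(-2^(2/3)*3^(1/3)*x/4)


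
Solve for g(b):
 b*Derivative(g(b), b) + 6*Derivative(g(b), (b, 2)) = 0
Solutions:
 g(b) = C1 + C2*erf(sqrt(3)*b/6)


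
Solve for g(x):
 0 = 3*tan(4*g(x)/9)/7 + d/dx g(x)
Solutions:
 g(x) = -9*asin(C1*exp(-4*x/21))/4 + 9*pi/4
 g(x) = 9*asin(C1*exp(-4*x/21))/4


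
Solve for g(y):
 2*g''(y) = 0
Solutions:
 g(y) = C1 + C2*y


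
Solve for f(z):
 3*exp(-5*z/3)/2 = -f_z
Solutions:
 f(z) = C1 + 9*exp(-5*z/3)/10


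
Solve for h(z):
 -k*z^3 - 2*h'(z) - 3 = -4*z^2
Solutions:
 h(z) = C1 - k*z^4/8 + 2*z^3/3 - 3*z/2


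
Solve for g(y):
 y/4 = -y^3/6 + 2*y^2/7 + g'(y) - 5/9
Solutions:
 g(y) = C1 + y^4/24 - 2*y^3/21 + y^2/8 + 5*y/9


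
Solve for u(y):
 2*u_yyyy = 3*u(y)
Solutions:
 u(y) = C1*exp(-2^(3/4)*3^(1/4)*y/2) + C2*exp(2^(3/4)*3^(1/4)*y/2) + C3*sin(2^(3/4)*3^(1/4)*y/2) + C4*cos(2^(3/4)*3^(1/4)*y/2)


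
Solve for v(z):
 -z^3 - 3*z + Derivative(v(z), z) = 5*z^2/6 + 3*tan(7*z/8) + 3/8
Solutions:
 v(z) = C1 + z^4/4 + 5*z^3/18 + 3*z^2/2 + 3*z/8 - 24*log(cos(7*z/8))/7


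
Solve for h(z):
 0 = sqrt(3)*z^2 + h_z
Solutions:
 h(z) = C1 - sqrt(3)*z^3/3


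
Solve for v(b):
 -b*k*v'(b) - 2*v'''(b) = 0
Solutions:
 v(b) = C1 + Integral(C2*airyai(2^(2/3)*b*(-k)^(1/3)/2) + C3*airybi(2^(2/3)*b*(-k)^(1/3)/2), b)


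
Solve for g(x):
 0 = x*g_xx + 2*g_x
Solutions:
 g(x) = C1 + C2/x


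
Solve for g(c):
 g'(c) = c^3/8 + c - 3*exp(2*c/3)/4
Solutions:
 g(c) = C1 + c^4/32 + c^2/2 - 9*exp(2*c/3)/8


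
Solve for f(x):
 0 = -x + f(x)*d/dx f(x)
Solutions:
 f(x) = -sqrt(C1 + x^2)
 f(x) = sqrt(C1 + x^2)


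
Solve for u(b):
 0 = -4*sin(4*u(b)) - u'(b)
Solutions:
 u(b) = -acos((-C1 - exp(32*b))/(C1 - exp(32*b)))/4 + pi/2
 u(b) = acos((-C1 - exp(32*b))/(C1 - exp(32*b)))/4


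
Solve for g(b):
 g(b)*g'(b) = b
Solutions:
 g(b) = -sqrt(C1 + b^2)
 g(b) = sqrt(C1 + b^2)


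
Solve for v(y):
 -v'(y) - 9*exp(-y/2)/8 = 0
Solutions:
 v(y) = C1 + 9*exp(-y/2)/4


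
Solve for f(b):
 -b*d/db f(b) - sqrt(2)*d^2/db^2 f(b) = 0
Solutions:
 f(b) = C1 + C2*erf(2^(1/4)*b/2)


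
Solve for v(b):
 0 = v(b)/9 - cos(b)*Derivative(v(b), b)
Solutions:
 v(b) = C1*(sin(b) + 1)^(1/18)/(sin(b) - 1)^(1/18)


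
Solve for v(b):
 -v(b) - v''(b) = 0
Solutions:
 v(b) = C1*sin(b) + C2*cos(b)


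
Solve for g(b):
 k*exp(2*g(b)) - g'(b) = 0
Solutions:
 g(b) = log(-sqrt(-1/(C1 + b*k))) - log(2)/2
 g(b) = log(-1/(C1 + b*k))/2 - log(2)/2


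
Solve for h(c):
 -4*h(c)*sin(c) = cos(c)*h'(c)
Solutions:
 h(c) = C1*cos(c)^4


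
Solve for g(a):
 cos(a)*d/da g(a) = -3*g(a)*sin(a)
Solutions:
 g(a) = C1*cos(a)^3


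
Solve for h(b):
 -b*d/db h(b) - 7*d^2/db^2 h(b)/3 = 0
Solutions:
 h(b) = C1 + C2*erf(sqrt(42)*b/14)


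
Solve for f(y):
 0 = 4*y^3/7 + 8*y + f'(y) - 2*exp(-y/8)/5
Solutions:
 f(y) = C1 - y^4/7 - 4*y^2 - 16*exp(-y/8)/5


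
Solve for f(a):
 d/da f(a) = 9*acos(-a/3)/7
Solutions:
 f(a) = C1 + 9*a*acos(-a/3)/7 + 9*sqrt(9 - a^2)/7


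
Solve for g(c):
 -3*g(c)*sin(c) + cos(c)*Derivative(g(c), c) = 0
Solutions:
 g(c) = C1/cos(c)^3


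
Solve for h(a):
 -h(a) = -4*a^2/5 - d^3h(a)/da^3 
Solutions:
 h(a) = C3*exp(a) + 4*a^2/5 + (C1*sin(sqrt(3)*a/2) + C2*cos(sqrt(3)*a/2))*exp(-a/2)


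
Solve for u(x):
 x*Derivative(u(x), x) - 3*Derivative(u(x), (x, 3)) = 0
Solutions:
 u(x) = C1 + Integral(C2*airyai(3^(2/3)*x/3) + C3*airybi(3^(2/3)*x/3), x)


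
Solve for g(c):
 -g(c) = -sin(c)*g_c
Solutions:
 g(c) = C1*sqrt(cos(c) - 1)/sqrt(cos(c) + 1)


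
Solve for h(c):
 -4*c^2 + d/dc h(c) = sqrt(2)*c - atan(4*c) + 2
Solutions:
 h(c) = C1 + 4*c^3/3 + sqrt(2)*c^2/2 - c*atan(4*c) + 2*c + log(16*c^2 + 1)/8


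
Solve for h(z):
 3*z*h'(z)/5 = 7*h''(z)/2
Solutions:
 h(z) = C1 + C2*erfi(sqrt(105)*z/35)


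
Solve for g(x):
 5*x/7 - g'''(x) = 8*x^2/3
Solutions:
 g(x) = C1 + C2*x + C3*x^2 - 2*x^5/45 + 5*x^4/168


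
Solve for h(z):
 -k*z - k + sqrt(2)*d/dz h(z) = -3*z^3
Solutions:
 h(z) = C1 + sqrt(2)*k*z^2/4 + sqrt(2)*k*z/2 - 3*sqrt(2)*z^4/8


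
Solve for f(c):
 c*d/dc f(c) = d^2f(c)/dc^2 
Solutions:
 f(c) = C1 + C2*erfi(sqrt(2)*c/2)


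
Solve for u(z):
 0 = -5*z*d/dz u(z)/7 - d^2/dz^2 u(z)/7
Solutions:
 u(z) = C1 + C2*erf(sqrt(10)*z/2)


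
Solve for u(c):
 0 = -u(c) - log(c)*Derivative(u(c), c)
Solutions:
 u(c) = C1*exp(-li(c))


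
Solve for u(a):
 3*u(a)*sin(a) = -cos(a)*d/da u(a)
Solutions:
 u(a) = C1*cos(a)^3


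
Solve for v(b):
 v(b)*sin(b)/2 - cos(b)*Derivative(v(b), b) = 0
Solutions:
 v(b) = C1/sqrt(cos(b))


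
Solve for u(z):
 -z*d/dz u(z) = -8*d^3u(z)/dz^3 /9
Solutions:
 u(z) = C1 + Integral(C2*airyai(3^(2/3)*z/2) + C3*airybi(3^(2/3)*z/2), z)


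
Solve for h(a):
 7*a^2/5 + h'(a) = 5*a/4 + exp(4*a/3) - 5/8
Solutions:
 h(a) = C1 - 7*a^3/15 + 5*a^2/8 - 5*a/8 + 3*exp(4*a/3)/4


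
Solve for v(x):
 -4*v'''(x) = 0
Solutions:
 v(x) = C1 + C2*x + C3*x^2


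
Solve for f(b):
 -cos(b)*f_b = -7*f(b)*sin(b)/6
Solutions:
 f(b) = C1/cos(b)^(7/6)


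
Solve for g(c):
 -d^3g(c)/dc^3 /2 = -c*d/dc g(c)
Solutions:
 g(c) = C1 + Integral(C2*airyai(2^(1/3)*c) + C3*airybi(2^(1/3)*c), c)


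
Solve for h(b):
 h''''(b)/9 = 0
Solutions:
 h(b) = C1 + C2*b + C3*b^2 + C4*b^3


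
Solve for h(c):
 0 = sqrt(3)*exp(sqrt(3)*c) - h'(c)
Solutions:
 h(c) = C1 + exp(sqrt(3)*c)


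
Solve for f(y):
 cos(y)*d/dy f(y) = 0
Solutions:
 f(y) = C1


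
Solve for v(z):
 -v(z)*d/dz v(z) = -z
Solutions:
 v(z) = -sqrt(C1 + z^2)
 v(z) = sqrt(C1 + z^2)


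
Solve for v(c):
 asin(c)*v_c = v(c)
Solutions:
 v(c) = C1*exp(Integral(1/asin(c), c))


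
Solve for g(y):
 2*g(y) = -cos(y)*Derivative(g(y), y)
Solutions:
 g(y) = C1*(sin(y) - 1)/(sin(y) + 1)


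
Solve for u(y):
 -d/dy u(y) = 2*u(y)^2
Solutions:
 u(y) = 1/(C1 + 2*y)


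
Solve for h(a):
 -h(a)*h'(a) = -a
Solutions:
 h(a) = -sqrt(C1 + a^2)
 h(a) = sqrt(C1 + a^2)


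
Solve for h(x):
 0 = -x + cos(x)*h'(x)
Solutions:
 h(x) = C1 + Integral(x/cos(x), x)


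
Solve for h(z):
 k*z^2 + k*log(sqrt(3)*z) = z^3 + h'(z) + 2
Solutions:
 h(z) = C1 + k*z^3/3 + k*z*log(z) - k*z + k*z*log(3)/2 - z^4/4 - 2*z


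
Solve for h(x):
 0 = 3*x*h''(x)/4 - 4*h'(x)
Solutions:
 h(x) = C1 + C2*x^(19/3)


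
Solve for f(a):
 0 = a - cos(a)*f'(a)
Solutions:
 f(a) = C1 + Integral(a/cos(a), a)


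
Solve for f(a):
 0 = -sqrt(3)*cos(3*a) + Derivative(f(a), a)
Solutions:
 f(a) = C1 + sqrt(3)*sin(3*a)/3


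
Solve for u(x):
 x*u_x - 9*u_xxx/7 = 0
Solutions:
 u(x) = C1 + Integral(C2*airyai(21^(1/3)*x/3) + C3*airybi(21^(1/3)*x/3), x)


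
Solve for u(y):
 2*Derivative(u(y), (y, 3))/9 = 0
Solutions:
 u(y) = C1 + C2*y + C3*y^2


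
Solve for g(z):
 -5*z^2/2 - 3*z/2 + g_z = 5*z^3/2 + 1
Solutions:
 g(z) = C1 + 5*z^4/8 + 5*z^3/6 + 3*z^2/4 + z


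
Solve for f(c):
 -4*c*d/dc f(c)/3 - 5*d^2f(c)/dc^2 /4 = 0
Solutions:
 f(c) = C1 + C2*erf(2*sqrt(30)*c/15)


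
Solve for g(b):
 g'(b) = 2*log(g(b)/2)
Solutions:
 Integral(1/(-log(_y) + log(2)), (_y, g(b)))/2 = C1 - b


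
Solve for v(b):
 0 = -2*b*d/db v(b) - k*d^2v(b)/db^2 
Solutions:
 v(b) = C1 + C2*sqrt(k)*erf(b*sqrt(1/k))


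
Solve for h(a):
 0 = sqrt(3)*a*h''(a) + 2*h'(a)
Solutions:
 h(a) = C1 + C2*a^(1 - 2*sqrt(3)/3)


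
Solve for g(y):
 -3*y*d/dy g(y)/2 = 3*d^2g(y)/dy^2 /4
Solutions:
 g(y) = C1 + C2*erf(y)


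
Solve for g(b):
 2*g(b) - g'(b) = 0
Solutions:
 g(b) = C1*exp(2*b)


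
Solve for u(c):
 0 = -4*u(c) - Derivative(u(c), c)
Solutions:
 u(c) = C1*exp(-4*c)


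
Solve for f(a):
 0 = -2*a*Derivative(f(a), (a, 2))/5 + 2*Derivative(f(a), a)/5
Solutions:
 f(a) = C1 + C2*a^2


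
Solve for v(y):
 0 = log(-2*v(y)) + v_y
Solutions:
 Integral(1/(log(-_y) + log(2)), (_y, v(y))) = C1 - y


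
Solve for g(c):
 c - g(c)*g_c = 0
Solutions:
 g(c) = -sqrt(C1 + c^2)
 g(c) = sqrt(C1 + c^2)


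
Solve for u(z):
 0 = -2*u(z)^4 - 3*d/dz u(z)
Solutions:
 u(z) = (-1 - sqrt(3)*I)*(1/(C1 + 2*z))^(1/3)/2
 u(z) = (-1 + sqrt(3)*I)*(1/(C1 + 2*z))^(1/3)/2
 u(z) = (1/(C1 + 2*z))^(1/3)


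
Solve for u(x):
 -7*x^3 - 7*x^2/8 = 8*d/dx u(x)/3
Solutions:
 u(x) = C1 - 21*x^4/32 - 7*x^3/64


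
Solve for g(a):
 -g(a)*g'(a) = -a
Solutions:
 g(a) = -sqrt(C1 + a^2)
 g(a) = sqrt(C1 + a^2)


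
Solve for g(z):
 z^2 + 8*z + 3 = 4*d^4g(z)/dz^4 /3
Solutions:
 g(z) = C1 + C2*z + C3*z^2 + C4*z^3 + z^6/480 + z^5/20 + 3*z^4/32


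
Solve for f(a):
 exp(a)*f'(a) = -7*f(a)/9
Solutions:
 f(a) = C1*exp(7*exp(-a)/9)


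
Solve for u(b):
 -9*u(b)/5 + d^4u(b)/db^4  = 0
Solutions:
 u(b) = C1*exp(-sqrt(3)*5^(3/4)*b/5) + C2*exp(sqrt(3)*5^(3/4)*b/5) + C3*sin(sqrt(3)*5^(3/4)*b/5) + C4*cos(sqrt(3)*5^(3/4)*b/5)


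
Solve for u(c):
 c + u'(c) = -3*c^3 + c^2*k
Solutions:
 u(c) = C1 - 3*c^4/4 + c^3*k/3 - c^2/2


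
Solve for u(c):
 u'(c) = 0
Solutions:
 u(c) = C1


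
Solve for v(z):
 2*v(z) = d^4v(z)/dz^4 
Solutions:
 v(z) = C1*exp(-2^(1/4)*z) + C2*exp(2^(1/4)*z) + C3*sin(2^(1/4)*z) + C4*cos(2^(1/4)*z)


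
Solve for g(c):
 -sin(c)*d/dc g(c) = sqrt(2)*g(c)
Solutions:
 g(c) = C1*(cos(c) + 1)^(sqrt(2)/2)/(cos(c) - 1)^(sqrt(2)/2)


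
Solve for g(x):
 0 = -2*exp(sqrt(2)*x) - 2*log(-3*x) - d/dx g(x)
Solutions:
 g(x) = C1 - 2*x*log(-x) + 2*x*(1 - log(3)) - sqrt(2)*exp(sqrt(2)*x)


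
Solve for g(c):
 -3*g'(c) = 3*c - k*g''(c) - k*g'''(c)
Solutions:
 g(c) = C1 + C2*exp(c*(-1 + sqrt(k*(k + 12))/k)/2) + C3*exp(-c*(1 + sqrt(k*(k + 12))/k)/2) - c^2/2 - c*k/3


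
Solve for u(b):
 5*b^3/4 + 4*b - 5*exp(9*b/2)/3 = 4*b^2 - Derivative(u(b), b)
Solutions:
 u(b) = C1 - 5*b^4/16 + 4*b^3/3 - 2*b^2 + 10*exp(9*b/2)/27


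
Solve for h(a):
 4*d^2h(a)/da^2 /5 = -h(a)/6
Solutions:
 h(a) = C1*sin(sqrt(30)*a/12) + C2*cos(sqrt(30)*a/12)


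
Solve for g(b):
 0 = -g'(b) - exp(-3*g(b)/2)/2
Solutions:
 g(b) = 2*log(C1 - 3*b/4)/3
 g(b) = 2*log((-6^(1/3) - 2^(1/3)*3^(5/6)*I)*(C1 - b)^(1/3)/4)
 g(b) = 2*log((-6^(1/3) + 2^(1/3)*3^(5/6)*I)*(C1 - b)^(1/3)/4)


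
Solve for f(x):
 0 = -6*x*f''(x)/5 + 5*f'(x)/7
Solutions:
 f(x) = C1 + C2*x^(67/42)


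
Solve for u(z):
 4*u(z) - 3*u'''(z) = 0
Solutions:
 u(z) = C3*exp(6^(2/3)*z/3) + (C1*sin(2^(2/3)*3^(1/6)*z/2) + C2*cos(2^(2/3)*3^(1/6)*z/2))*exp(-6^(2/3)*z/6)


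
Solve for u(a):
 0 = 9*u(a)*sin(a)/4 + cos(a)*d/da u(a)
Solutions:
 u(a) = C1*cos(a)^(9/4)


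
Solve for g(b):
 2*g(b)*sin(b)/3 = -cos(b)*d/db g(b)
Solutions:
 g(b) = C1*cos(b)^(2/3)


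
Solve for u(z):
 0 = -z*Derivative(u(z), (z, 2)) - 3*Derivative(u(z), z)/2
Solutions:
 u(z) = C1 + C2/sqrt(z)


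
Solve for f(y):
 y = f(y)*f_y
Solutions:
 f(y) = -sqrt(C1 + y^2)
 f(y) = sqrt(C1 + y^2)


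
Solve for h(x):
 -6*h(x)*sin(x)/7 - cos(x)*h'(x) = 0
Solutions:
 h(x) = C1*cos(x)^(6/7)


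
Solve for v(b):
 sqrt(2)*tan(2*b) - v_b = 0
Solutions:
 v(b) = C1 - sqrt(2)*log(cos(2*b))/2


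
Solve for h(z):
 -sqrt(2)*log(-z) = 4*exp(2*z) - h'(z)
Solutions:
 h(z) = C1 + sqrt(2)*z*log(-z) - sqrt(2)*z + 2*exp(2*z)


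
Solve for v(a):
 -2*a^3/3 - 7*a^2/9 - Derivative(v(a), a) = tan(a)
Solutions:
 v(a) = C1 - a^4/6 - 7*a^3/27 + log(cos(a))


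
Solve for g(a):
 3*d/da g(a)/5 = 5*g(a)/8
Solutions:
 g(a) = C1*exp(25*a/24)


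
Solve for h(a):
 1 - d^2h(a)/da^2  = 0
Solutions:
 h(a) = C1 + C2*a + a^2/2


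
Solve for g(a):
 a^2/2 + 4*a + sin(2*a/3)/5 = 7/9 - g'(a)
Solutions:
 g(a) = C1 - a^3/6 - 2*a^2 + 7*a/9 + 3*cos(2*a/3)/10


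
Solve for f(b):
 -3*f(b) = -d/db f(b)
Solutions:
 f(b) = C1*exp(3*b)


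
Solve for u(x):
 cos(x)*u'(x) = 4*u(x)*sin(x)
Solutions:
 u(x) = C1/cos(x)^4


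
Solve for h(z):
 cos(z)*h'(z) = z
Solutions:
 h(z) = C1 + Integral(z/cos(z), z)


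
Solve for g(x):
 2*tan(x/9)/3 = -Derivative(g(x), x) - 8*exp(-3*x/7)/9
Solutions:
 g(x) = C1 - 3*log(tan(x/9)^2 + 1) + 56*exp(-3*x/7)/27


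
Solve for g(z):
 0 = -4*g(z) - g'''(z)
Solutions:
 g(z) = C3*exp(-2^(2/3)*z) + (C1*sin(2^(2/3)*sqrt(3)*z/2) + C2*cos(2^(2/3)*sqrt(3)*z/2))*exp(2^(2/3)*z/2)
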